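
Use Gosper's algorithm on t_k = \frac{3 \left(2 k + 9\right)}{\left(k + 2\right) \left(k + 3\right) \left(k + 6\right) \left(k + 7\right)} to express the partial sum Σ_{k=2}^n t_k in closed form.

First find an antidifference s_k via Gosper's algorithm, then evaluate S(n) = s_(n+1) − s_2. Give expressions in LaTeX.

Step 1: r(k) = (k + 2)*(k + 6)*(2*k + 11)/((k + 4)*(k + 8)*(2*k + 9)).
So A=k + 2 and B=k + 8, with C=k**3 + 27*k**2/2 + 121*k/2 + 90.
f must satisfy (k + 2)·f(k+1) − (k + 7)·f(k) = k**3 + 27*k**2/2 + 121*k/2 + 90.
Degrees (1,1,3) ⇒ d ≤ 5.
A polynomial solution: f(k) = k*(k + 3)*(k + 4)*(k + 5)*(k + 8)/24.
So s_k = (B(k−1)f/C)·t_k = (k*(k + 3)*(k + 7)*(k + 8)/(12*(2*k + 9)))·t_k = k*(k + 8)/(4*(k**2 + 8*k + 12)).
Δs = 3*(2*k + 9)/(k**4 + 18*k**3 + 113*k**2 + 288*k + 252), as required.
s_(n+1) = (n**2 + 10*n + 9)/(4*(n**2 + 10*n + 21)) and s_(2) = 5/32, so S(n) = 3*(n**2 + 10*n - 11)/(32*(n**2 + 10*n + 21)).

S(n) = \frac{3 \left(n^{2} + 10 n - 11\right)}{32 \left(n^{2} + 10 n + 21\right)}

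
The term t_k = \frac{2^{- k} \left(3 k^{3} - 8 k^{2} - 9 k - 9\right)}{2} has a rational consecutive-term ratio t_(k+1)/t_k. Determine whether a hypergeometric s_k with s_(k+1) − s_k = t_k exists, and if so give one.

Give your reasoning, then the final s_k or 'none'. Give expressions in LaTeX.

t_(k+1)/t_k = (3*k**3 + k**2 - 16*k - 23)/(2*(3*k**3 - 8*k**2 - 9*k - 9)).
Factor: A=1/2; B=1; C=k**3 - 8*k**2/3 - 3*k - 3.
Solve (1/2)·f(k+1) − (1)·f(k) = k**3 - 8*k**2/3 - 3*k - 3.
Degrees (0,0,3) ⇒ d ≤ 3.
Solve for f: f(k) = -2*(3*k**3 + k**2 + 2*k - 3)/3 (degree 3 ≤ 3).
Certificate R = B(k−1)f/C = -2*(3*k**3 + k**2 + 2*k - 3)/(3*k**3 - 8*k**2 - 9*k - 9) gives s_k = (-3*k**3 - k**2 - 2*k + 3)/2**k.
s_(k+1) − s_k = (3*k**3 - 8*k**2 - 9*k - 9)/(2*2**k) = t_k.

s_k = 2^{- k} \left(- 3 k^{3} - k^{2} - 2 k + 3\right)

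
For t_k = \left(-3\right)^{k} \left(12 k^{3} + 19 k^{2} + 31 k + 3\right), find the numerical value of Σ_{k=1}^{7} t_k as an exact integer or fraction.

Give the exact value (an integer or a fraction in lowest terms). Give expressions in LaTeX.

The ratio is 3*(-12*k**3 - 55*k**2 - 105*k - 65)/(12*k**3 + 19*k**2 + 31*k + 3).
So A=-3 and B=1, with C=k**3 + 19*k**2/12 + 31*k/12 + 1/4.
f must satisfy (-3)·f(k+1) − (1)·f(k) = k**3 + 19*k**2/12 + 31*k/12 + 1/4.
d = 3 from the (0,0,3) case.
Match coefficients ⇒ f(k) = -(3*k**3 - 2*k**2 + 4*k - 3)/12.
So s_k = (B(k−1)f/C)·t_k = (-(3*k**3 - 2*k**2 + 4*k - 3)/(12*k**3 + 19*k**2 + 31*k + 3))·t_k = (-3)**k*(-3*k**3 + 2*k**2 - 4*k + 3).
Check: Δs_k = (-3)**k*(12*k**3 + 19*k**2 + 31*k + 3). ✓
Σ_(k=1)^(7) t_k = s_(8) − s_(1) = -9428157 − (6) = -9428163.

Σ = -9428163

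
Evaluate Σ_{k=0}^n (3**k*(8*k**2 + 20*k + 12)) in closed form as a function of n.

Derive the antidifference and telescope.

Step 1: r(k) = 3*(2*k**2 + 9*k + 10)/(2*k**2 + 5*k + 3).
A = 3, B = 1, C = k**2 + 5*k/2 + 3/2.
Need (3)·f(k+1) − (1)·f(k) = k**2 + 5*k/2 + 3/2.
Bound: deg f ≤ 2.
Solving with deg f ≤ 2: f(k) = (4*k**2 - 2*k + 3)/8.
Then R = B(k−1)f/C = (4*k**2 - 2*k + 3)/(4*(k + 1)*(2*k + 3)), so s_k = R(k)·t_k = 3**k*(4*k**2 - 2*k + 3).
Verify: 3**k*(8*k**2 + 20*k + 12) matches t_k.
Evaluate: s_(n+1) = 3**(n + 1)*(4*n**2 + 6*n + 5); subtract s_(0) = 3 ⇒ S(n) = 12*3**n*n**2 + 18*3**n*n + 15*3**n - 3.

S(n) = 12*3**n*n**2 + 18*3**n*n + 15*3**n - 3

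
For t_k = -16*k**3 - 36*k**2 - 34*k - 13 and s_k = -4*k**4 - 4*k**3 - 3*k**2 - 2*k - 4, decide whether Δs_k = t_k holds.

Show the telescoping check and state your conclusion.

valid; difference matches t_k

s_(k+1) = -4*k**4 - 20*k**3 - 39*k**2 - 36*k - 17
s_(k+1) − s_k = -16*k**3 - 36*k**2 - 34*k - 13
(s_(k+1) − s_k) − t_k = 0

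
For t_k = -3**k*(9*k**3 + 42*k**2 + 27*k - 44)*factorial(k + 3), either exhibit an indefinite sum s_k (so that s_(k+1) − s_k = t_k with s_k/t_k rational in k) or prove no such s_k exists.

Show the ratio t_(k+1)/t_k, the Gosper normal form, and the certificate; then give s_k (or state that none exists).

s_k = 3**k*(-3*k**2 + 3*k + 4)*factorial(k + 3)

r(k) = 3*(9*k**4 + 105*k**3 + 414*k**2 + 586*k + 136)/(9*k**3 + 42*k**2 + 27*k - 44) after simplifying.
Gosper form: A/B · C(k+1)/C(k) with A=3*k + 12, B=1, C=k**3 + 14*k**2/3 + 3*k - 44/9.
f must satisfy (3*k + 12)·f(k+1) − (1)·f(k) = k**3 + 14*k**2/3 + 3*k - 44/9.
From deg A=1, deg B=0, deg C=3: d=2.
A polynomial solution: f(k) = (3*k**2 - 3*k - 4)/9.
Get s_k = R·t_k = 3**k*(-3*k**2 + 3*k + 4)*factorial(k + 3) with R(k) = B(k−1)f(k)/C(k) = (3*k**2 - 3*k - 4)/(9*k**3 + 42*k**2 + 27*k - 44).
Verify: -3**k*(9*k**3 + 42*k**2 + 27*k - 44)*factorial(k + 3) matches t_k.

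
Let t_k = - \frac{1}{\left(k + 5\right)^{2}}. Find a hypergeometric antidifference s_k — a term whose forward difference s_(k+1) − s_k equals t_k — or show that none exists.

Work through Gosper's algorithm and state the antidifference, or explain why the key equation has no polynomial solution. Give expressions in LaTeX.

Compute t_(k+1)/t_k: get (k + 5)**2/(k + 6)**2.
Take A(k)=k**2 + 10*k + 25, B(k)=k**2 + 12*k + 36, C(k)=1.
Need (k**2 + 10*k + 25)·f(k+1) − (k**2 + 10*k + 25)·f(k) = 1.
Degrees (2,2,0) ⇒ d ≤ 0.
Write f(k) = c0. Then LHS − RHS = -1, requiring -1 = 0: contradictory. No certificate.

not Gosper-summable; s_k does not exist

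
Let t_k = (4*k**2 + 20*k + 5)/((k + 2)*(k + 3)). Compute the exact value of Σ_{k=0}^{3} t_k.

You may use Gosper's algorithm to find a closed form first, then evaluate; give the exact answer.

t_(k+1)/t_k = (k + 2)*(20*k + 4*(k + 1)**2 + 25)/((k + 4)*(4*k**2 + 20*k + 5)).
Factor: A=k + 2; B=k + 4; C=k**2 + 5*k + 5/4.
Set up (k + 2)·f(k+1) − (k + 3)·f(k) − (k**2 + 5*k + 5/4) = 0.
From deg A=1, deg B=1, deg C=2: d=2.
A polynomial solution: f(k) = k*(8*k - 3)/8.
So s_k = (B(k−1)f/C)·t_k = (k*(k + 3)*(8*k - 3)/(2*(4*k**2 + 20*k + 5)))·t_k = k*(8*k - 3)/(2*(k + 2)).
Verify: (4*k**2 + 20*k + 5)/(k**2 + 5*k + 6) matches t_k.
Σ_(k=0)^(3) t_k = s_(4) − s_(0) = 29/3 − (0) = 29/3.

Σ = 29/3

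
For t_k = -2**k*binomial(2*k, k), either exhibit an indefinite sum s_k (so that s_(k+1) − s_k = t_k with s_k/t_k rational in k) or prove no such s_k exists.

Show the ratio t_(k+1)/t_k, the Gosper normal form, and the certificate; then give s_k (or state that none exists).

no hypergeometric antidifference exists

The ratio is 4*(2*k + 1)/(k + 1).
Factor: A=8*k + 4; B=k + 1; C=1.
Solve (8*k + 4)·f(k+1) − (k)·f(k) = 1.
From deg A=1, deg B=1, deg C=0: d=-1.
deg f ≤ -1 is impossible — no certificate.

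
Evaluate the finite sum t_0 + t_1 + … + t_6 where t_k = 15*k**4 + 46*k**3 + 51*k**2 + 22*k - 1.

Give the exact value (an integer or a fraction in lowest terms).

Ratio r(k) = (15*k**4 + 106*k**3 + 279*k**2 + 322*k + 133)/(15*k**4 + 46*k**3 + 51*k**2 + 22*k - 1).
Normal form (A,B,C) = (1, 1, k**4 + 46*k**3/15 + 17*k**2/5 + 22*k/15 - 1/15).
Need (1)·f(k+1) − (1)·f(k) = k**4 + 46*k**3/15 + 17*k**2/5 + 22*k/15 - 1/15.
Degrees (0,0,4) ⇒ d ≤ 5.
A polynomial solution: f(k) = k*(3*k**4 + 4*k**3 - k**2 - 3*k - 4)/15.
Then R = B(k−1)f/C = k*(3*k**4 + 4*k**3 - k**2 - 3*k - 4)/(15*k**4 + 46*k**3 + 51*k**2 + 22*k - 1), so s_k = R(k)·t_k = k*(3*k**4 + 4*k**3 - k**2 - 3*k - 4).
Check: Δs_k = 15*k**4 + 46*k**3 + 51*k**2 + 22*k - 1. ✓
Telescoping: Σ = s_(7) − s_(0) = 59507 − (0) = 59507.

Σ = 59507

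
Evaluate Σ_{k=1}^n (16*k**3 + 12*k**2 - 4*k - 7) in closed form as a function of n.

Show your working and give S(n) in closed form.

S(n) = n*(4*n**3 + 12*n**2 + 8*n - 7)

r(k) = (16*k**3 + 60*k**2 + 68*k + 17)/(16*k**3 + 12*k**2 - 4*k - 7) after simplifying.
So A=1 and B=1, with C=k**3 + 3*k**2/4 - k/4 - 7/16.
Need (1)·f(k+1) − (1)·f(k) = k**3 + 3*k**2/4 - k/4 - 7/16.
Degrees (0,0,3) ⇒ d ≤ 4.
Solve for f: f(k) = k*(4*k**3 - 4*k**2 - 4*k - 3)/16 (degree 4 ≤ 4).
So s_k = (B(k−1)f/C)·t_k = (k*(4*k**3 - 4*k**2 - 4*k - 3)/(16*k**3 + 12*k**2 - 4*k - 7))·t_k = k*(4*k**3 - 4*k**2 - 4*k - 3).
Verify: 16*k**3 + 12*k**2 - 4*k - 7 matches t_k.
Σ_(k=1)^n t_k = s_(n+1) − s_(1) = (4*n**4 + 12*n**3 + 8*n**2 - 7*n - 7) − (-7), i.e. n*(4*n**3 + 12*n**2 + 8*n - 7).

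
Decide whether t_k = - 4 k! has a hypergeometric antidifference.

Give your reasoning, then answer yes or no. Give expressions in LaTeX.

No. Not Gosper-summable.

Ratio r(k) = k + 1.
Normal form (A,B,C) = (k + 1, 1, 1).
Solve (k + 1)·f(k+1) − (1)·f(k) = 1.
Degrees (1,0,0) ⇒ d ≤ -1.
Negative degree bound (-1): no f exists, t_k not Gosper-summable.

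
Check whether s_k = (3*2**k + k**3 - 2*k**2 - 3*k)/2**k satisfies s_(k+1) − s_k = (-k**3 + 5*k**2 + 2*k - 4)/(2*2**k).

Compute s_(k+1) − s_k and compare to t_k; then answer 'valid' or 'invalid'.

valid (s_(k+1) − s_k reduces to t_k)

s_(k+1) = (6*2**k + k**3 + k**2 - 4*k - 4)/(2*2**k)
s_(k+1) − s_k = (-k**3 + 5*k**2 + 2*k - 4)/(2*2**k)
(s_(k+1) − s_k) − t_k = 0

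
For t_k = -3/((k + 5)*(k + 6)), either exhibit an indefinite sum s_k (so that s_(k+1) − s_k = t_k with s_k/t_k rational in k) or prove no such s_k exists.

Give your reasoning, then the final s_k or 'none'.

s_k = -3*k/(5*k + 25)

Ratio r(k) = (k + 5)/(k + 7).
Factor: A=k + 5; B=k + 7; C=1.
Need (k + 5)·f(k+1) − (k + 6)·f(k) = 1.
d = 1 from the (1,1,0) case.
A polynomial solution: f(k) = k/5.
Then R = B(k−1)f/C = k*(k + 6)/5, so s_k = R(k)·t_k = -3*k/(5*k + 25).
s_(k+1) − s_k = -3/(k**2 + 11*k + 30) = t_k.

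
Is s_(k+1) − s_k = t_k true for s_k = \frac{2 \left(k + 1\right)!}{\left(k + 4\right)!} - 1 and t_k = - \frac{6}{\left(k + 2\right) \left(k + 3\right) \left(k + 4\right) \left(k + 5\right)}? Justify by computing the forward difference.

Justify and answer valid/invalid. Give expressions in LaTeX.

valid (s_(k+1) − s_k reduces to t_k)

s_(k+1) = 2*factorial(k + 2)/factorial(k + 5) - 1
s_(k+1) − s_k = -6/((k + 2)*(k + 3)*(k + 4)*(k + 5))
(s_(k+1) − s_k) − t_k = 0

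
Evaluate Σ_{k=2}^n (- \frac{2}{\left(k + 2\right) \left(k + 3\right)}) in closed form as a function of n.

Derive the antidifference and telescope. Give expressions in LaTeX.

Step 1: r(k) = (k + 2)/(k + 4).
So A=k + 2 and B=k + 4, with C=1.
Need (k + 2)·f(k+1) − (k + 3)·f(k) = 1.
d = 1 from the (1,1,0) case.
A polynomial solution: f(k) = k/2.
R(k) = B(k−1)·f(k)/C(k) = k*(k + 3)/2; s_k = R·t_k = -k/(k + 2).
s_(k+1) − s_k = -2/(k**2 + 5*k + 6) = t_k.
s_(n+1) = (-n - 1)/(n + 3) and s_(2) = -1/2, so S(n) = (1 - n)/(2*(n + 3)).

S(n) = \frac{1 - n}{2 \left(n + 3\right)}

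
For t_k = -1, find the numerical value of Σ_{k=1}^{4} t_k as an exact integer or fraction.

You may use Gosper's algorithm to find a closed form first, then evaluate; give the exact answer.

Σ = -4

r(k) = 1 after simplifying.
Gosper form: A/B · C(k+1)/C(k) with A=1, B=1, C=1.
f must satisfy (1)·f(k+1) − (1)·f(k) = 1.
deg f ≤ 1 (via 0,0,0).
Solve for f: f(k) = k (degree 1 ≤ 1).
R(k) = B(k−1)·f(k)/C(k) = k; s_k = R·t_k = -k.
Δs = -1, as required.
Sum = s_(5) − s_(1); s_(5) = -5, s_(1) = -1 ⇒ -4.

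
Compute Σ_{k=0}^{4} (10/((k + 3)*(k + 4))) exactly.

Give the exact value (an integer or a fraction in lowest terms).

t_(k+1)/t_k = (k + 3)/(k + 5).
So A=k + 3 and B=k + 5, with C=1.
Solve (k + 3)·f(k+1) − (k + 4)·f(k) = 1.
Degrees (1,1,0) ⇒ d ≤ 1.
Coefficient equations give f(k) = k/3.
Then R = B(k−1)f/C = k*(k + 4)/3, so s_k = R(k)·t_k = 10*k/(3*(k + 3)).
Verify: 10/(k**2 + 7*k + 12) matches t_k.
Sum = s_(5) − s_(0); s_(5) = 25/12, s_(0) = 0 ⇒ 25/12.

Σ = 25/12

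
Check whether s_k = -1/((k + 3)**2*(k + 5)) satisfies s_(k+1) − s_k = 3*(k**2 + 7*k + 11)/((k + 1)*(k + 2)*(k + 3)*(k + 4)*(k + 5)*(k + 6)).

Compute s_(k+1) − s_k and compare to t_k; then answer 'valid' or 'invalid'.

s_(k+1) = -1/((k + 4)**2*(k + 6))
s_(k+1) − s_k = -1/((k + 4)**2*(k + 6)) + 1/((k + 3)**2*(k + 5))
(s_(k+1) − s_k) − t_k = 2*(-4*k**3 - 42*k**2 - 140*k - 147)/(k**8 + 28*k**7 + 334*k**6 + 2212*k**5 + 8869*k**4 + 21952*k**3 + 32556*k**2 + 26208*k + 8640)

Invalid: residual 2*(-4*k**3 - 42*k**2 - 140*k - 147)/(k**8 + 28*k**7 + 334*k**6 + 2212*k**5 + 8869*k**4 + 21952*k**3 + 32556*k**2 + 26208*k + 8640) ≠ 0.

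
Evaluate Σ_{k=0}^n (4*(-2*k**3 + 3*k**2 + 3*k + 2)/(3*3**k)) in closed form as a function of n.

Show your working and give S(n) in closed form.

S(n) = 2*(3*3**n + 2*n**3 + 6*n**2 + 6*n + 1)/(3*3**n)

t_(k+1)/t_k = (2*k**3/3 + k**2 - k - 2)/(2*k**3 - 3*k**2 - 3*k - 2).
Gosper form: A/B · C(k+1)/C(k) with A=1/3, B=1, C=k**3 - 3*k**2/2 - 3*k/2 - 1.
Set up (1/3)·f(k+1) − (1)·f(k) − (k**3 - 3*k**2/2 - 3*k/2 - 1) = 0.
From deg A=0, deg B=0, deg C=3: d=3.
Solve for f: f(k) = -3*(2*k**3 - 1)/4 (degree 3 ≤ 3).
Then R = B(k−1)f/C = -3*(2*k**3 - 1)/(2*(2*k**3 - 3*k**2 - 3*k - 2)), so s_k = R(k)·t_k = 2*(2*k**3 - 1)/3**k.
Δs = 4*(-3*k**3 + (k + 1)**3 + 1)/(3*3**k), as required.
Σ_(k=0)^n t_k = s_(n+1) − s_(0) = (2*3**(-n - 1)*(2*n**3 + 6*n**2 + 6*n + 1)) − (-2), i.e. 2*(3*3**n + 2*n**3 + 6*n**2 + 6*n + 1)/(3*3**n).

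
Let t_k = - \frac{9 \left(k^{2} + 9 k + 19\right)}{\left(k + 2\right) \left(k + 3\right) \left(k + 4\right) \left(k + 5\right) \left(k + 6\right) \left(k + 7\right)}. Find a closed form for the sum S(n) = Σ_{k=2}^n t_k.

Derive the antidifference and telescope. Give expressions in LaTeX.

Compute t_(k+1)/t_k: get (k + 2)*(9*k + (k + 1)**2 + 28)/((k + 8)*(k**2 + 9*k + 19)).
So A=k + 2 and B=k + 8, with C=k**2 + 9*k + 19.
Set up (k + 2)·f(k+1) − (k + 7)·f(k) − (k**2 + 9*k + 19) = 0.
deg f ≤ 5 (via 1,1,2).
Solving with deg f ≤ 5: f(k) = k*(k + 3)*(k + 5)*(k**2 + 12*k + 44)/144.
Then R = B(k−1)f/C = k*(k + 3)*(k + 5)*(k + 7)*(k**2 + 12*k + 44)/(144*(k**2 + 9*k + 19)), so s_k = R(k)·t_k = k*(-k**2 - 12*k - 44)/(16*(k**3 + 12*k**2 + 44*k + 48)).
Verify: 9*(-k**2 - 9*k - 19)/(k**6 + 27*k**5 + 295*k**4 + 1665*k**3 + 5104*k**2 + 8028*k + 5040) matches t_k.
Σ_(k=2)^n t_k = s_(n+1) − s_(2) = ((-n**3 - 15*n**2 - 71*n - 57)/(16*(n**3 + 15*n**2 + 71*n + 105))) − (-3/64), i.e. (-n**3 - 15*n**2 - 71*n + 87)/(64*(n**3 + 15*n**2 + 71*n + 105)).

S(n) = \frac{- n^{3} - 15 n^{2} - 71 n + 87}{64 \left(n^{3} + 15 n^{2} + 71 n + 105\right)}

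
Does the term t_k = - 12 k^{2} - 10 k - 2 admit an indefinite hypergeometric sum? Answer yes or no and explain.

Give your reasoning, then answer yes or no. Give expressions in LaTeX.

t_(k+1)/t_k = (6*k**2 + 17*k + 12)/(6*k**2 + 5*k + 1).
Gosper form: A/B · C(k+1)/C(k) with A=1, B=1, C=k**2 + 5*k/6 + 1/6.
Solve (1)·f(k+1) − (1)·f(k) = k**2 + 5*k/6 + 1/6.
From deg A=0, deg B=0, deg C=2: d=3.
A polynomial solution: f(k) = k*(4*k**2 - k - 1)/12.
Then R = B(k−1)f/C = k*(4*k**2 - k - 1)/(2*(2*k + 1)*(3*k + 1)), so s_k = R(k)·t_k = k*(-4*k**2 + k + 1).
Check: Δs_k = -12*k**2 - 10*k - 2. ✓

Yes. s_k = k \left(- 4 k^{2} + k + 1\right).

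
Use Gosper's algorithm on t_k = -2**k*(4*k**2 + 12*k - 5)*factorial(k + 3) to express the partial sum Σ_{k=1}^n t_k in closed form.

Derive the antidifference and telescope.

r(k) = 2*(4*k**3 + 36*k**2 + 91*k + 44)/(4*k**2 + 12*k - 5) after simplifying.
Take A(k)=2*k + 8, B(k)=1, C(k)=k**2 + 3*k - 5/4.
Solve (2*k + 8)·f(k+1) − (1)·f(k) = k**2 + 3*k - 5/4.
d = 1 from the (1,0,2) case.
Match coefficients ⇒ f(k) = (2*k - 3)/4.
R(k) = B(k−1)·f(k)/C(k) = (2*k - 3)/(4*k**2 + 12*k - 5); s_k = R·t_k = -2**k*(2*k - 3)*factorial(k + 3).
Δs = -2**k*(4*k**2 + 12*k - 5)*factorial(k + 3), as required.
Σ_(k=1)^n t_k = s_(n+1) − s_(1) = (-2**(n + 1)*(2*n - 1)*factorial(n + 4)) − (48), i.e. -4*2**n*n*factorial(n + 4) + 2*2**n*factorial(n + 4) - 48.

S(n) = -4*2**n*n*factorial(n + 4) + 2*2**n*factorial(n + 4) - 48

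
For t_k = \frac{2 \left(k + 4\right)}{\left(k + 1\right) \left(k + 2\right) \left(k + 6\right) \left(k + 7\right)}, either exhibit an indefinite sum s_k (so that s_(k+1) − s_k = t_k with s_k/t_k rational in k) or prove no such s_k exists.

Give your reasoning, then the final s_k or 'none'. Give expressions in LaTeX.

s_k = \frac{k \left(k + 7\right)}{6 \left(k^{2} + 7 k + 6\right)}

r(k) = (k + 1)*(k + 5)*(k + 6)/((k + 3)*(k + 4)*(k + 8)) after simplifying.
Gosper form: A/B · C(k+1)/C(k) with A=k + 1, B=k + 8, C=k**4 + 16*k**3 + 95*k**2 + 248*k + 240.
Key eq: (k + 1)·f(k+1) = (k + 7)·f(k) + (k**4 + 16*k**3 + 95*k**2 + 248*k + 240).
Bound: deg f ≤ 6.
Solving with deg f ≤ 6: f(k) = k*(k + 2)*(k + 3)*(k + 4)*(k + 5)*(k + 7)/12.
R(k) = B(k−1)·f(k)/C(k) = k*(k + 2)*(k + 7)**2/(12*(k + 4)); s_k = R·t_k = k*(k + 7)/(6*(k**2 + 7*k + 6)).
s_(k+1) − s_k = 2*(k + 4)/(k**4 + 16*k**3 + 83*k**2 + 152*k + 84) = t_k.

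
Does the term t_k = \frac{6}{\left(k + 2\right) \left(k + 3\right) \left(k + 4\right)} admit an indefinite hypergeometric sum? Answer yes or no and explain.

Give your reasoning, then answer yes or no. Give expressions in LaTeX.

Yes. s_k = \frac{k \left(k + 5\right)}{2 \left(k + 2\right) \left(k + 3\right)}.

Ratio r(k) = (k + 2)/(k + 5).
So A=k + 2 and B=k + 5, with C=1.
Need (k + 2)·f(k+1) − (k + 4)·f(k) = 1.
deg f ≤ 2 (via 1,1,0).
Solving with deg f ≤ 2: f(k) = k*(k + 5)/12.
So s_k = (B(k−1)f/C)·t_k = (k*(k + 4)*(k + 5)/12)·t_k = k*(k + 5)/(2*(k + 2)*(k + 3)).
s_(k+1) − s_k = 6/(k**3 + 9*k**2 + 26*k + 24) = t_k.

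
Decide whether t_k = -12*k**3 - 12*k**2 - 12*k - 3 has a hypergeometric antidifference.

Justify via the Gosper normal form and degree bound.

Yes. s_k = k*(-3*k**3 + 2*k**2 - 3*k + 1).

Compute t_(k+1)/t_k: get (4*k**3 + 16*k**2 + 24*k + 13)/(4*k**3 + 4*k**2 + 4*k + 1).
A = 1, B = 1, C = k**3 + k**2 + k + 1/4.
f must satisfy (1)·f(k+1) − (1)·f(k) = k**3 + k**2 + k + 1/4.
Degrees (0,0,3) ⇒ d ≤ 4.
Solve for f: f(k) = k*(3*k**3 - 2*k**2 + 3*k - 1)/12 (degree 4 ≤ 4).
Get s_k = R·t_k = k*(-3*k**3 + 2*k**2 - 3*k + 1) with R(k) = B(k−1)f(k)/C(k) = k*(3*k**3 - 2*k**2 + 3*k - 1)/(3*(4*k**3 + 4*k**2 + 4*k + 1)).
Δs = -12*k**3 - 12*k**2 - 12*k - 3, as required.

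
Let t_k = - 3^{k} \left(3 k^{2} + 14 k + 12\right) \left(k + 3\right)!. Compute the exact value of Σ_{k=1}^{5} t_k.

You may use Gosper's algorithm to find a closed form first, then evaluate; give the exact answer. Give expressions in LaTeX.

Step 1: r(k) = 3*(3*k**3 + 32*k**2 + 109*k + 116)/(3*k**2 + 14*k + 12).
Factor: A=3*k + 12; B=1; C=k**2 + 14*k/3 + 4.
Set up (3*k + 12)·f(k+1) − (1)·f(k) − (k**2 + 14*k/3 + 4) = 0.
Bound: deg f ≤ 1.
Solve for f: f(k) = k/3 (degree 1 ≤ 1).
Certificate R = B(k−1)f/C = k/(3*k**2 + 14*k + 12) gives s_k = -3**k*k*factorial(k + 3).
Check: Δs_k = -3**k*(3*k**2 + 14*k + 12)*factorial(k + 3). ✓
Evaluate s at k=6 and k=1: -1587237120 and -72; difference -1587237048.

Σ = -1587237048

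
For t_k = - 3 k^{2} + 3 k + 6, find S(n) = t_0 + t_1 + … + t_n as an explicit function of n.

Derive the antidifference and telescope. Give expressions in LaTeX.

S(n) = - n^{3} + 7 n + 6

The ratio is (k**2 + k - 2)/(k**2 - k - 2).
Take A(k)=1, B(k)=1, C(k)=k**2 - k - 2.
f must satisfy (1)·f(k+1) − (1)·f(k) = k**2 - k - 2.
Bound: deg f ≤ 3.
Coefficient equations give f(k) = k*(k - 4)*(k + 1)/3.
Certificate R = B(k−1)f/C = k*(k - 4)/(3*(k - 2)) gives s_k = k*(-k**2 + 3*k + 4).
Verify: -3*k**2 + 3*k + 6 matches t_k.
Telescope: S(n) = s_(n+1) − s_(0) = -n**3 + 7*n + 6 − (0) = -n**3 + 7*n + 6.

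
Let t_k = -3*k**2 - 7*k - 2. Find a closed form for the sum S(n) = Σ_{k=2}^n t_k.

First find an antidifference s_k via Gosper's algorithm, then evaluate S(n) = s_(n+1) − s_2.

S(n) = -n**3 - 5*n**2 - 6*n + 12

t_(k+1)/t_k = (3*k**2 + 13*k + 12)/(3*k**2 + 7*k + 2).
A = 1, B = 1, C = k**2 + 7*k/3 + 2/3.
Solve (1)·f(k+1) − (1)·f(k) = k**2 + 7*k/3 + 2/3.
d = 3 from the (0,0,2) case.
Solving with deg f ≤ 3: f(k) = k*(k**2 + 2*k - 1)/3.
So s_k = (B(k−1)f/C)·t_k = (k*(k**2 + 2*k - 1)/((k + 2)*(3*k + 1)))·t_k = k*(-k**2 - 2*k + 1).
s_(k+1) − s_k = -3*k**2 - 7*k - 2 = t_k.
Telescope: S(n) = s_(n+1) − s_(2) = -n**3 - 5*n**2 - 6*n - 2 − (-14) = -n**3 - 5*n**2 - 6*n + 12.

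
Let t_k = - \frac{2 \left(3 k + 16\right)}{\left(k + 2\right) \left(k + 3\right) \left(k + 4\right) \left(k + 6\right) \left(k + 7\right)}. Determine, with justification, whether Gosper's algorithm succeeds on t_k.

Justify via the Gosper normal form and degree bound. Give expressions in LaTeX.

The ratio is (k + 2)*(k + 6)*(3*k + 19)/((k + 5)*(k + 8)*(3*k + 16)).
A = k + 2, B = k + 8, C = k**2 + 31*k/3 + 80/3.
Need (k + 2)·f(k+1) − (k + 7)·f(k) = k**2 + 31*k/3 + 80/3.
From deg A=1, deg B=1, deg C=2: d=5.
Coefficient equations give f(k) = k*(k + 4)*(k + 5)*(k**2 + 11*k + 36)/108.
Certificate R = B(k−1)f/C = k*(k + 4)*(k + 7)*(k**2 + 11*k + 36)/(36*(3*k + 16)) gives s_k = k*(-k**2 - 11*k - 36)/(18*(k**3 + 11*k**2 + 36*k + 36)).
s_(k+1) − s_k = 2*(-3*k - 16)/(k**5 + 22*k**4 + 185*k**3 + 740*k**2 + 1404*k + 1008) = t_k.

Yes. s_k = \frac{k \left(- k^{2} - 11 k - 36\right)}{18 \left(k^{3} + 11 k^{2} + 36 k + 36\right)}.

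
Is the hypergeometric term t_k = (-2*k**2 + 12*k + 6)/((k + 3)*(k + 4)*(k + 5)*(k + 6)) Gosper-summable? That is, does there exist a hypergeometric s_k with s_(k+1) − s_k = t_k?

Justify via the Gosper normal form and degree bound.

t_(k+1)/t_k = (k**3 - k**2 - 20*k - 24)/(k**3 + k**2 - 45*k - 21).
Normal form (A,B,C) = (k + 3, k + 7, k**2 - 6*k - 3).
Solve (k + 3)·f(k+1) − (k + 6)·f(k) = k**2 - 6*k - 3.
d = 3 from the (1,1,2) case.
Solving with deg f ≤ 3: f(k) = k*(k**2 - 108*k - 13)/120.
R(k) = B(k−1)·f(k)/C(k) = k*(k + 6)*(k**2 - 108*k - 13)/(120*(k**2 - 6*k - 3)); s_k = R·t_k = k*(-k**2 + 108*k + 13)/(60*(k + 3)*(k + 4)*(k + 5)).
Δs = 2*(-k**2 + 6*k + 3)/(k**4 + 18*k**3 + 119*k**2 + 342*k + 360), as required.

Yes. s_k = k*(-k**2 + 108*k + 13)/(60*(k + 3)*(k + 4)*(k + 5)).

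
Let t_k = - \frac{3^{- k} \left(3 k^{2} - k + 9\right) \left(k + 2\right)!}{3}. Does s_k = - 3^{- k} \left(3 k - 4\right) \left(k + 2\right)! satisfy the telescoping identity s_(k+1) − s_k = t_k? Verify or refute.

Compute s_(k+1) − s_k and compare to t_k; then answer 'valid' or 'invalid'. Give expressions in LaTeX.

Valid — Δs_k = t_k.

s_(k+1) = -(3*k - 1)*factorial(k + 3)/(3*3**k)
s_(k+1) − s_k = -(3*k**2 - k + 9)*factorial(k + 2)/(3*3**k)
(s_(k+1) − s_k) − t_k = 0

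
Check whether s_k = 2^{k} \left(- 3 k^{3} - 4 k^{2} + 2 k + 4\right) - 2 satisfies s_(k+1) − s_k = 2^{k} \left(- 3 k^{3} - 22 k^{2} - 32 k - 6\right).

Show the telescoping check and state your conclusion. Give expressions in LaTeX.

valid; difference matches t_k

s_(k+1) = 2*2**k*(2*k - 3*(k + 1)**3 - 4*(k + 1)**2 + 6) - 2
s_(k+1) − s_k = 2**k*(-3*k**3 - 22*k**2 - 32*k - 6)
(s_(k+1) − s_k) − t_k = 0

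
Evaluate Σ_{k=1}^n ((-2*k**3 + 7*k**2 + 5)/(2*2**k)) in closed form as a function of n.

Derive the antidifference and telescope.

The ratio is (2*k**3 - k**2 - 8*k - 10)/(2*(2*k**3 - 7*k**2 - 5)).
Normal form (A,B,C) = (1/2, 1, k**3 - 7*k**2/2 - 5/2).
f must satisfy (1/2)·f(k+1) − (1)·f(k) = k**3 - 7*k**2/2 - 5/2.
From deg A=0, deg B=0, deg C=3: d=3.
Solve for f: f(k) = -k*(2*k**2 - k + 4) (degree 3 ≤ 3).
So s_k = (B(k−1)f/C)·t_k = (-2*k*(2*k**2 - k + 4)/(2*k**3 - 7*k**2 - 5))·t_k = k*(2*k**2 - k + 4)/2**k.
s_(k+1) − s_k = (-2*k**3 + 7*k**2 + 5)/(2*2**k) = t_k.
Telescope: S(n) = s_(n+1) − s_(1) = 2**(-n - 1)*(2*n**3 + 5*n**2 + 8*n + 5) − (5/2) = 2**(-n - 1)*(-5*2**n + 2*n**3 + 5*n**2 + 8*n + 5).

S(n) = 2**(-n - 1)*(-5*2**n + 2*n**3 + 5*n**2 + 8*n + 5)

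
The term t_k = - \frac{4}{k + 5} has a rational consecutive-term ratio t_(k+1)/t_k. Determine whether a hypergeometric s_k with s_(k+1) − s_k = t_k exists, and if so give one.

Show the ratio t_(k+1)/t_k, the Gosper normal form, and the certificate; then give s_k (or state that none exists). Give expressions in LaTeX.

none — t_k is not Gosper-summable

t_(k+1)/t_k = (k + 5)/(k + 6).
Normal form (A,B,C) = (k + 5, k + 6, 1).
Key eq: (k + 5)·f(k+1) = (k + 5)·f(k) + (1).
Bound: deg f ≤ 0.
Generic f = c0 gives residual -1; -1 = 0 cannot hold, so t_k is not Gosper-summable.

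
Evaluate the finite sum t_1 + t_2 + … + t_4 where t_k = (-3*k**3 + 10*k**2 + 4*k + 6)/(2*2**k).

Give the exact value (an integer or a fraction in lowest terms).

The ratio is (3*k**3 - k**2 - 15*k - 17)/(2*(3*k**3 - 10*k**2 - 4*k - 6)).
Factor: A=1/2; B=1; C=k**3 - 10*k**2/3 - 4*k/3 - 2.
Key eq: (1/2)·f(k+1) = (1)·f(k) + (k**3 - 10*k**2/3 - 4*k/3 - 2).
d = 3 from the (0,0,3) case.
Solve for f: f(k) = -2*(3*k - 1)*(k**2 + 1)/3 (degree 3 ≤ 3).
R(k) = B(k−1)·f(k)/C(k) = -2*(3*k - 1)*(k**2 + 1)/(3*k**3 - 10*k**2 - 4*k - 6); s_k = R·t_k = (3*k**3 - k**2 + 3*k - 1)/2**k.
Check: Δs_k = (-3*k**3 + 10*k**2 + 4*k + 6)/(2*2**k). ✓
Sum = s_(5) − s_(1); s_(5) = 91/8, s_(1) = 2 ⇒ 75/8.

Σ = 75/8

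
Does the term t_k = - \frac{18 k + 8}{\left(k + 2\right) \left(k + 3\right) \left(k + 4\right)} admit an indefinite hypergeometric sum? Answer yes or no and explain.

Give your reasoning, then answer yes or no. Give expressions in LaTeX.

The ratio is (k + 2)*(9*k + 13)/((k + 5)*(9*k + 4)).
A = k + 2, B = k + 5, C = k + 4/9.
f must satisfy (k + 2)·f(k+1) − (k + 4)·f(k) = k + 4/9.
Bound: deg f ≤ 2.
A polynomial solution: f(k) = k*(11*k + 1)/54.
So s_k = (B(k−1)f/C)·t_k = (k*(k + 4)*(11*k + 1)/(6*(9*k + 4)))·t_k = -k*(11*k + 1)/(3*(k + 2)*(k + 3)).
Δs = 2*(-9*k - 4)/(k**3 + 9*k**2 + 26*k + 24), as required.

Yes. s_k = - \frac{k \left(11 k + 1\right)}{3 \left(k + 2\right) \left(k + 3\right)}.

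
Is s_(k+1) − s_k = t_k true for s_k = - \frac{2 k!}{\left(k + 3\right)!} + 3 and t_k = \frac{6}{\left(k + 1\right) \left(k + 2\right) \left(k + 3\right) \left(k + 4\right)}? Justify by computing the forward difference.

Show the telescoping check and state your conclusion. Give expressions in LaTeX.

s_(k+1) = -2*factorial(k + 1)/factorial(k + 4) + 3
s_(k+1) − s_k = 6/((k + 1)*(k + 2)*(k + 3)*(k + 4))
(s_(k+1) − s_k) − t_k = 0

valid (s_(k+1) − s_k reduces to t_k)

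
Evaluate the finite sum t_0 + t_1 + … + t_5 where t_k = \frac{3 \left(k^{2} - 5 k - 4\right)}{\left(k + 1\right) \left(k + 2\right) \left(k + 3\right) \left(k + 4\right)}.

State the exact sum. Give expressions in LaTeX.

Σ = -211/252

t_(k+1)/t_k = (k**3 - 2*k**2 - 11*k - 8)/(k**3 - 29*k - 20).
Take A(k)=k + 1, B(k)=k + 5, C(k)=k**2 - 5*k - 4.
f must satisfy (k + 1)·f(k+1) − (k + 4)·f(k) = k**2 - 5*k - 4.
deg f ≤ 3 (via 1,1,2).
Solving with deg f ≤ 3: f(k) = -k*(2*k**2 + 21*k + 13)/9.
So s_k = (B(k−1)f/C)·t_k = (-k*(k + 4)*(2*k**2 + 21*k + 13)/(9*(k**2 - 5*k - 4)))·t_k = k*(-2*k**2 - 21*k - 13)/(3*(k + 1)*(k + 2)*(k + 3)).
Check: Δs_k = 3*(k**2 - 5*k - 4)/(k**4 + 10*k**3 + 35*k**2 + 50*k + 24). ✓
Telescoping: Σ = s_(6) − s_(0) = -211/252 − (0) = -211/252.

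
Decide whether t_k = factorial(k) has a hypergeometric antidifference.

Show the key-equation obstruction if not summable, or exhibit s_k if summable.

t_(k+1)/t_k = k + 1.
Gosper form: A/B · C(k+1)/C(k) with A=k + 1, B=1, C=1.
f must satisfy (k + 1)·f(k+1) − (1)·f(k) = 1.
Bound: deg f ≤ -1.
deg f ≤ -1 is impossible — no certificate.

No — key equation has no polynomial f.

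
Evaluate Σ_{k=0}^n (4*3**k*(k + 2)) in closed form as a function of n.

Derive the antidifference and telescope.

r(k) = 3*(k + 3)/(k + 2) after simplifying.
A = 3, B = 1, C = k + 2.
Solve (3)·f(k+1) − (1)·f(k) = k + 2.
d = 1 from the (0,0,1) case.
Solving with deg f ≤ 1: f(k) = (2*k + 1)/4.
Get s_k = R·t_k = 3**k*(2*k + 1) with R(k) = B(k−1)f(k)/C(k) = (2*k + 1)/(4*(k + 2)).
Verify: 4*3**k*(k + 2) matches t_k.
Σ_(k=0)^n t_k = s_(n+1) − s_(0) = (3**(n + 1)*(2*n + 3)) − (1), i.e. 6*3**n*n + 9*3**n - 1.

S(n) = 6*3**n*n + 9*3**n - 1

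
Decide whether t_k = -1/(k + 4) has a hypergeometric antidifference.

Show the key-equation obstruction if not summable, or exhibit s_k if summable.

No. Not Gosper-summable.

The ratio is (k + 4)/(k + 5).
So A=k + 4 and B=k + 5, with C=1.
Solve (k + 4)·f(k+1) − (k + 4)·f(k) = 1.
From deg A=1, deg B=1, deg C=0: d=0.
f = c0 ⇒ A·f(k+1) − B(k−1)·f(k) − C = -1. The system {-1 = 0} is inconsistent; no antidifference.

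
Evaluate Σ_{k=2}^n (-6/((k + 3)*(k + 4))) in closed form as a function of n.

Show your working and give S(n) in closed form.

The ratio is (k + 3)/(k + 5).
So A=k + 3 and B=k + 5, with C=1.
Set up (k + 3)·f(k+1) − (k + 4)·f(k) − (1) = 0.
deg f ≤ 1 (via 1,1,0).
A polynomial solution: f(k) = k/3.
Then R = B(k−1)f/C = k*(k + 4)/3, so s_k = R(k)·t_k = -2*k/(k + 3).
Check: Δs_k = -6/(k**2 + 7*k + 12). ✓
s_(n+1) = 2*(-n - 1)/(n + 4) and s_(2) = -4/5, so S(n) = 6*(1 - n)/(5*(n + 4)).

S(n) = 6*(1 - n)/(5*(n + 4))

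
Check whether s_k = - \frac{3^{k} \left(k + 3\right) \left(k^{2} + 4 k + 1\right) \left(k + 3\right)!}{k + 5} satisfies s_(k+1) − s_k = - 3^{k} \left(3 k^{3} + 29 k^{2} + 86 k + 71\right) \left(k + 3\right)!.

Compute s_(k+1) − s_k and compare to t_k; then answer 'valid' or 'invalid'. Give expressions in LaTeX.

s_(k+1) = -3**(k + 1)*(k + 4)*(k**2 + 6*k + 6)*factorial(k + 4)/(k + 6)
s_(k+1) − s_k = -3**k*(3*k**5 + 56*k**4 + 407*k**3 + 1427*k**2 + 2367*k + 1422)*factorial(k + 3)/((k + 5)*(k + 6))
(s_(k+1) − s_k) − t_k = 2*3**k*(3*k**4 + 44*k**3 + 230*k**2 + 497*k + 354)*factorial(k + 3)/((k + 5)*(k + 6))

Invalid: residual \frac{2 \cdot 3^{k} \left(3 k^{4} + 44 k^{3} + 230 k^{2} + 497 k + 354\right) \left(k + 3\right)!}{\left(k + 5\right) \left(k + 6\right)} ≠ 0.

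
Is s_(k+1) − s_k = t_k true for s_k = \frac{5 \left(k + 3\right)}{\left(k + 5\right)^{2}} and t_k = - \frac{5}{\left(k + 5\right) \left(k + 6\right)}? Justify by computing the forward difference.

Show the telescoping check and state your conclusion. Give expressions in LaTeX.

s_(k+1) = 5*(k + 4)/(k + 6)**2
s_(k+1) − s_k = 5*(-k**2 - 7*k - 8)/(k**4 + 22*k**3 + 181*k**2 + 660*k + 900)
(s_(k+1) − s_k) − t_k = 10*(2*k + 11)/(k**4 + 22*k**3 + 181*k**2 + 660*k + 900)

Invalid: residual \frac{10 \left(2 k + 11\right)}{k^{4} + 22 k^{3} + 181 k^{2} + 660 k + 900} ≠ 0.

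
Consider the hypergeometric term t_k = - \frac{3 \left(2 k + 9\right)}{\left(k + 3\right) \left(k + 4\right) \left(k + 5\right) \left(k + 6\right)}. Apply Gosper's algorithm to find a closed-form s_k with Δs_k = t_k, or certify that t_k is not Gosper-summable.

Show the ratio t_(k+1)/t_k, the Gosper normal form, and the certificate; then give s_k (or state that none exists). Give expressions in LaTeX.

s_k = \frac{k \left(- k - 8\right)}{5 \left(k^{2} + 8 k + 15\right)}

Step 1: r(k) = (k + 3)*(2*k + 11)/((k + 7)*(2*k + 9)).
Take A(k)=k + 3, B(k)=k + 7, C(k)=k + 9/2.
Key eq: (k + 3)·f(k+1) = (k + 6)·f(k) + (k + 9/2).
Degrees (1,1,1) ⇒ d ≤ 3.
Solve for f: f(k) = k*(k + 4)*(k + 8)/30 (degree 3 ≤ 3).
Get s_k = R·t_k = k*(-k - 8)/(5*(k**2 + 8*k + 15)) with R(k) = B(k−1)f(k)/C(k) = k*(k + 4)*(k + 6)*(k + 8)/(15*(2*k + 9)).
Δs = 3*(-2*k - 9)/(k**4 + 18*k**3 + 119*k**2 + 342*k + 360), as required.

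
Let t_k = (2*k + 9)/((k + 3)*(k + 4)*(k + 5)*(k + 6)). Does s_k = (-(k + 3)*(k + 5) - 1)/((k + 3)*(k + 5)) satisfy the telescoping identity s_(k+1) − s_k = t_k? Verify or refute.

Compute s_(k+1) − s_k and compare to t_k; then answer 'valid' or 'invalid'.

s_(k+1) = (-(k + 4)*(k + 6) - 1)/((k + 4)*(k + 6))
s_(k+1) − s_k = (2*k + 9)/(k**4 + 18*k**3 + 119*k**2 + 342*k + 360)
(s_(k+1) − s_k) − t_k = 0

Valid — Δs_k = t_k.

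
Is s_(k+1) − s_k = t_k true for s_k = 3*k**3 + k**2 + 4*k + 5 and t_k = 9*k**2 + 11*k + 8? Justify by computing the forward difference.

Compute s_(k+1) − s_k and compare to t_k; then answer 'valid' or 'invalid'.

s_(k+1) = 3*k**3 + 10*k**2 + 15*k + 13
s_(k+1) − s_k = 9*k**2 + 11*k + 8
(s_(k+1) − s_k) − t_k = 0

Valid: the claim telescopes to t_k.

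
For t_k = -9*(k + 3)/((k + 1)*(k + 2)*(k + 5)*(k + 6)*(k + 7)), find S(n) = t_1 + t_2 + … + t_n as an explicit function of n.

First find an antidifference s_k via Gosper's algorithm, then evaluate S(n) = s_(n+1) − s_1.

t_(k+1)/t_k = (k + 1)*(k + 4)*(k + 5)/((k + 3)**2*(k + 8)).
A = k + 1, B = k + 8, C = k**3 + 10*k**2 + 33*k + 36.
f must satisfy (k + 1)·f(k+1) − (k + 7)·f(k) = k**3 + 10*k**2 + 33*k + 36.
From deg A=1, deg B=1, deg C=3: d=6.
Solve for f: f(k) = k*(k + 2)*(k + 3)*(k + 4)*(k**2 + 12*k + 41)/90 (degree 6 ≤ 6).
So s_k = (B(k−1)f/C)·t_k = (k*(k + 2)*(k + 7)*(k**2 + 12*k + 41)/(90*(k + 3)))·t_k = k*(-k**2 - 12*k - 41)/(10*(k**3 + 12*k**2 + 41*k + 30)).
Verify: 9*(-k - 3)/(k**5 + 21*k**4 + 163*k**3 + 567*k**2 + 844*k + 420) matches t_k.
Evaluate: s_(n+1) = (-n**3 - 15*n**2 - 68*n - 54)/(10*(n**3 + 15*n**2 + 68*n + 84)); subtract s_(1) = -9/140 ⇒ S(n) = n*(-n**2 - 15*n - 68)/(28*(n**3 + 15*n**2 + 68*n + 84)).

S(n) = n*(-n**2 - 15*n - 68)/(28*(n**3 + 15*n**2 + 68*n + 84))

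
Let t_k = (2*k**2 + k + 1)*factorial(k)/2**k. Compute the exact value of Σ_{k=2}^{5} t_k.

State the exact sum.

r(k) = (k + 1)*(k + 2*(k + 1)**2 + 2)/(2*(2*k**2 + k + 1)) after simplifying.
A = k/2 + 1/2, B = 1, C = k**2 + k/2 + 1/2.
Set up (k/2 + 1/2)·f(k+1) − (1)·f(k) − (k**2 + k/2 + 1/2) = 0.
From deg A=1, deg B=0, deg C=2: d=1.
Solve for f: f(k) = 2*k + 1 (degree 1 ≤ 1).
So s_k = (B(k−1)f/C)·t_k = (2*(2*k + 1)/(2*k**2 + k + 1))·t_k = 2**(1 - k)*(2*k + 1)*factorial(k).
Verify: (2*k**2 + k + 1)*factorial(k)/2**k matches t_k.
Σ_(k=2)^(5) t_k = s_(6) − s_(2) = 585/2 − (5) = 575/2.

Σ = 575/2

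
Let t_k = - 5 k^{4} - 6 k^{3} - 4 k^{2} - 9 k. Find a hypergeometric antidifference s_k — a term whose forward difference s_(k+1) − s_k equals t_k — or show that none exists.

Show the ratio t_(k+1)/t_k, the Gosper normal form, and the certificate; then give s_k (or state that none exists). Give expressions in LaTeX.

t_(k+1)/t_k = (5*k**4 + 26*k**3 + 52*k**2 + 55*k + 24)/(k*(5*k**3 + 6*k**2 + 4*k + 9)).
A = 1, B = 1, C = k**4 + 6*k**3/5 + 4*k**2/5 + 9*k/5.
Set up (1)·f(k+1) − (1)·f(k) − (k**4 + 6*k**3/5 + 4*k**2/5 + 9*k/5) = 0.
Bound: deg f ≤ 5.
Match coefficients ⇒ f(k) = k*(k - 1)*(k**3 + 4)/5.
Certificate R = B(k−1)f/C = (k - 1)*(k**3 + 4)/(5*k**3 + 6*k**2 + 4*k + 9) gives s_k = k*(-k**4 + k**3 - 4*k + 4).
Check: Δs_k = k*(-5*k**3 - 6*k**2 - 4*k - 9). ✓

s_k = k \left(- k^{4} + k^{3} - 4 k + 4\right)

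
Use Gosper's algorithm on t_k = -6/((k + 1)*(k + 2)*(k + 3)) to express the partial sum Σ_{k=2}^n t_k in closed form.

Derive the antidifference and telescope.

S(n) = (-n**2 - 5*n + 6)/(4*(n**2 + 5*n + 6))

Ratio r(k) = (k + 1)/(k + 4).
A = k + 1, B = k + 4, C = 1.
Key eq: (k + 1)·f(k+1) = (k + 3)·f(k) + (1).
d = 2 from the (1,1,0) case.
A polynomial solution: f(k) = k*(k + 3)/4.
Certificate R = B(k−1)f/C = k*(k + 3)**2/4 gives s_k = 3*k*(-k - 3)/(2*(k + 1)*(k + 2)).
Check: Δs_k = -6/(k**3 + 6*k**2 + 11*k + 6). ✓
Σ_(k=2)^n t_k = s_(n+1) − s_(2) = (3*(-n**2 - 5*n - 4)/(2*(n**2 + 5*n + 6))) − (-5/4), i.e. (-n**2 - 5*n + 6)/(4*(n**2 + 5*n + 6)).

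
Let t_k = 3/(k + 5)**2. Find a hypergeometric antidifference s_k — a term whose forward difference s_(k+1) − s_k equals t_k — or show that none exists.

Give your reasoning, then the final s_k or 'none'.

none (Gosper's algorithm certifies no s_k)

Compute t_(k+1)/t_k: get (k + 5)**2/(k + 6)**2.
Gosper form: A/B · C(k+1)/C(k) with A=k**2 + 10*k + 25, B=k**2 + 12*k + 36, C=1.
f must satisfy (k**2 + 10*k + 25)·f(k+1) − (k**2 + 10*k + 25)·f(k) = 1.
Bound: deg f ≤ 0.
Put f(k) = c0: A·f(k+1) − B(k−1)·f(k) − C = -1; need -1 = 0 — inconsistent ⇒ no f, not summable.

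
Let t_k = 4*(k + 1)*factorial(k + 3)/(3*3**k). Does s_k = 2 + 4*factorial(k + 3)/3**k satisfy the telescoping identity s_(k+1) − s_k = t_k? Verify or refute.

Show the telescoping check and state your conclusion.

valid (s_(k+1) − s_k reduces to t_k)

s_(k+1) = 4*3**(-k - 1)*factorial(k + 4) + 2
s_(k+1) − s_k = 4*(k + 1)*factorial(k + 3)/(3*3**k)
(s_(k+1) − s_k) − t_k = 0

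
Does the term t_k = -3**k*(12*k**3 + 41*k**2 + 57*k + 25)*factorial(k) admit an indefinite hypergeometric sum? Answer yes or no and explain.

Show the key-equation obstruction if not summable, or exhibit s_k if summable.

Compute t_(k+1)/t_k: get 3*(12*k**4 + 89*k**3 + 252*k**2 + 310*k + 135)/(12*k**3 + 41*k**2 + 57*k + 25).
Normal form (A,B,C) = (3*k + 3, 1, k**3 + 41*k**2/12 + 19*k/4 + 25/12).
f must satisfy (3*k + 3)·f(k+1) − (1)·f(k) = k**3 + 41*k**2/12 + 19*k/4 + 25/12.
deg f ≤ 2 (via 1,0,3).
Solving with deg f ≤ 2: f(k) = (4*k**2 + 3*k + 2)/12.
Certificate R = B(k−1)f/C = (4*k**2 + 3*k + 2)/(12*k**3 + 41*k**2 + 57*k + 25) gives s_k = -3**k*(4*k**2 + 3*k + 2)*factorial(k).
Check: Δs_k = -3**k*(12*k**3 + 41*k**2 + 57*k + 25)*factorial(k). ✓

Yes. s_k = -3**k*(4*k**2 + 3*k + 2)*factorial(k).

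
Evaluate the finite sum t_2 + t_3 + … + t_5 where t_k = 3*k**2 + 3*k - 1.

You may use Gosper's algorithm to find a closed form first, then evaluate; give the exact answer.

Ratio r(k) = (3*k**2 + 9*k + 5)/(3*k**2 + 3*k - 1).
Factor: A=1; B=1; C=k**2 + k - 1/3.
Set up (1)·f(k+1) − (1)·f(k) − (k**2 + k - 1/3) = 0.
Bound: deg f ≤ 3.
Solve for f: f(k) = k*(k**2 - 2)/3 (degree 3 ≤ 3).
Then R = B(k−1)f/C = k*(k**2 - 2)/(3*k**2 + 3*k - 1), so s_k = R(k)·t_k = k*(k**2 - 2).
Δs = 3*k**2 + 3*k - 1, as required.
Sum = s_(6) − s_(2); s_(6) = 204, s_(2) = 4 ⇒ 200.

Σ = 200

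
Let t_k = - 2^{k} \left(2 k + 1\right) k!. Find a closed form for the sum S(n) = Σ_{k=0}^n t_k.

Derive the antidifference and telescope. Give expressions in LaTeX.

Step 1: r(k) = 2*(k + 1)*(2*k + 3)/(2*k + 1).
Normal form (A,B,C) = (2*k + 2, 1, k + 1/2).
Key eq: (2*k + 2)·f(k+1) = (1)·f(k) + (k + 1/2).
deg f ≤ 0 (via 1,0,1).
Solving with deg f ≤ 0: f(k) = 1/2.
R(k) = B(k−1)·f(k)/C(k) = 1/(2*k + 1); s_k = R·t_k = -2**k*factorial(k).
Δs = -2**k*(2*k + 1)*factorial(k), as required.
s_(n+1) = -2**(n + 1)*factorial(n + 1) and s_(0) = -1, so S(n) = -2*2**n*factorial(n + 1) + 1.

S(n) = - 2 \cdot 2^{n} \left(n + 1\right)! + 1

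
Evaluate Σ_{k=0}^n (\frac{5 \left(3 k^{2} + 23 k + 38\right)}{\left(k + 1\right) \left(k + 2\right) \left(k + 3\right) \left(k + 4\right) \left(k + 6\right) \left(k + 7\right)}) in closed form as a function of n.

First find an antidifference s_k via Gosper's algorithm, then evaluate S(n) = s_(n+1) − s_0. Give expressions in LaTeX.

Ratio r(k) = (k + 1)*(k + 6)*(23*k + 3*(k + 1)**2 + 61)/((k + 5)*(k + 8)*(3*k**2 + 23*k + 38)).
A = k + 1, B = k + 8, C = k**3 + 38*k**2/3 + 51*k + 190/3.
Key eq: (k + 1)·f(k+1) = (k + 7)·f(k) + (k**3 + 38*k**2/3 + 51*k + 190/3).
Degrees (1,1,3) ⇒ d ≤ 6.
Solving with deg f ≤ 6: f(k) = k*(k + 2)*(k + 4)*(k + 5)*(k**2 + 10*k + 27)/54.
Get s_k = R·t_k = 5*k*(k**2 + 10*k + 27)/(18*(k**3 + 10*k**2 + 27*k + 18)) with R(k) = B(k−1)f(k)/C(k) = k*(k + 2)*(k + 4)*(k + 7)*(k**2 + 10*k + 27)/(18*(3*k**2 + 23*k + 38)).
s_(k+1) − s_k = 5*(3*k**2 + 23*k + 38)/(k**6 + 23*k**5 + 207*k**4 + 925*k**3 + 2144*k**2 + 2412*k + 1008) = t_k.
s_(n+1) = 5*(n**3 + 13*n**2 + 50*n + 38)/(18*(n**3 + 13*n**2 + 50*n + 56)) and s_(0) = 0, so S(n) = 5*(n**3 + 13*n**2 + 50*n + 38)/(18*(n**3 + 13*n**2 + 50*n + 56)).

S(n) = \frac{5 \left(n^{3} + 13 n^{2} + 50 n + 38\right)}{18 \left(n^{3} + 13 n^{2} + 50 n + 56\right)}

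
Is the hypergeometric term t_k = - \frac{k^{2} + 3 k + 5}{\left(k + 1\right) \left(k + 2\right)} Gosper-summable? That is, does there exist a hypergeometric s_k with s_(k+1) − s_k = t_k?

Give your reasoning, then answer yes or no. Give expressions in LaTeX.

Step 1: r(k) = (k + 1)*(3*k + (k + 1)**2 + 8)/((k + 3)*(k**2 + 3*k + 5)).
Factor: A=k + 1; B=k + 3; C=k**2 + 3*k + 5.
Solve (k + 1)·f(k+1) − (k + 2)·f(k) = k**2 + 3*k + 5.
Bound: deg f ≤ 2.
Solve for f: f(k) = k*(k + 4) (degree 2 ≤ 2).
Then R = B(k−1)f/C = k*(k + 2)*(k + 4)/(k**2 + 3*k + 5), so s_k = R(k)·t_k = k*(-k - 4)/(k + 1).
s_(k+1) − s_k = (-k**2 - 3*k - 5)/(k**2 + 3*k + 2) = t_k.

Yes. s_k = \frac{k \left(- k - 4\right)}{k + 1}.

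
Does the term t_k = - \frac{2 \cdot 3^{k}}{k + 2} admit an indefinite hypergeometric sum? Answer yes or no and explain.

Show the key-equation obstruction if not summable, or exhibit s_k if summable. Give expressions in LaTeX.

No; the degree bound rules out any f.

Compute t_(k+1)/t_k: get 3*(k + 2)/(k + 3).
Factor: A=3*k + 6; B=k + 3; C=1.
Solve (3*k + 6)·f(k+1) − (k + 2)·f(k) = 1.
Degrees (1,1,0) ⇒ d ≤ -1.
d = -1 < 0 ⇒ no nonzero polynomial f; not summable.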